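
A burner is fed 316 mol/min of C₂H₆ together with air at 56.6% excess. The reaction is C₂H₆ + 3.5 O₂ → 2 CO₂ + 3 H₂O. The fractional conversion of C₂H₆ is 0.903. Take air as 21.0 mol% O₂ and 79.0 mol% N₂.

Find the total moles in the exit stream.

Stoichiometric O₂ = 3.5 × 316 = 1106 mol/min; O₂ fed = 1106 × 1.566 = 1732 mol/min.
N₂ fed = 1732 × 79/21 = 6516 mol/min.
Fuel reacted = 0.903 × 316 → ξ = 285.3 mol/min.
Outlet (n = n₀ + ν ξ):
  C₂H₆: 316 − 1(285.3) = 30.65
  O₂: 1732 − 3.5(285.3) = 733.3
  N₂: 6516 (inert)
  CO₂: 0 + 2(285.3) = 570.7
  H₂O: 0 + 3(285.3) = 856
Total out = 30.65 + 733.3 + 6516 + 570.7 + 856 = 8706 mol/min.

8710 mol/min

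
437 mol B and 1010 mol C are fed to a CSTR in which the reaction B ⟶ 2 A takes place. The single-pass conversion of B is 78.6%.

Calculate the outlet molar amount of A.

B reacted = 0.786 × 437 = 343.5 mol; ν_B = −1, so ξ = 343.5/1 = 343.5 mol.
Outlet amounts (n = n₀ + ν ξ):
  B: 437 − 1(343.5) = 93.52
  A: 0 + 2(343.5) = 687
  C: 1010 (inert)

687 mol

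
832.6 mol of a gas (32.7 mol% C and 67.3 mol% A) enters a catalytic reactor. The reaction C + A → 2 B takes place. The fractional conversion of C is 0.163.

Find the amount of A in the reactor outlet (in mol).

C reacted = 0.163 × 272.3 = 44.38 mol; ν_C = −1, so ξ = 44.38/1 = 44.38 mol.
Outlet amounts (n = n₀ + ν ξ):
  C: 272.3 − 1(44.38) = 227.9
  A: 560.3 − 1(44.38) = 516
  B: 0 + 2(44.38) = 88.76

516 mol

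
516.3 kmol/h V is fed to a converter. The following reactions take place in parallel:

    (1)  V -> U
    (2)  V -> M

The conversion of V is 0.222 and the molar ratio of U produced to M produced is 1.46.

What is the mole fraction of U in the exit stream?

Conversion of V: V consumed = 0.222 × 516.3 = 114.6 kmol/h = 1ξ₁ + 1ξ₂.
Selectivity: 1ξ₁ / (1ξ₂) = 1.46 → ξ₁ = 1.46 ξ₂.
Substitute: (1·1.46 + 1) ξ₂ = 114.6 → ξ₂ = 46.59 kmol/h, ξ₁ = 68.03 kmol/h.
Outlet amounts (n = n₀ + Σ ν·ξ):
  V: 516.3 − 1(68.03) − 1(46.59) = 401.7
  U: 0 + 1(68.03) = 68.03
  M: 0 + 1(46.59) = 46.59
Total out = 516.3 kmol/h; y_U = 68.03 / 516.3 = 0.1318.

0.132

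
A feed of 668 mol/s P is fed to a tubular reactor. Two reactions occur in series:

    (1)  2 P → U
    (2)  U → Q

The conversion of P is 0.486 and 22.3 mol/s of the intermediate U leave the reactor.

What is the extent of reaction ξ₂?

Conversion of P: P consumed = 2ξ₁ = 0.486 × 668 → ξ₁ = 162.3 mol/s.
U balance: n_U = 0 + 1ξ₁ − 1ξ₂ = 22.3 → ξ₂ = (1·162.3 − 22.3)/1 = 140 mol/s.
Outlet amounts (n = n₀ + Σ ν·ξ):
  P: 668 − 2(162.3) = 343.4
  U: 0 + 1(162.3) − 1(140) = 22.3
  Q: 0 + 1(140) = 140

ξ₂ = 140 mol/s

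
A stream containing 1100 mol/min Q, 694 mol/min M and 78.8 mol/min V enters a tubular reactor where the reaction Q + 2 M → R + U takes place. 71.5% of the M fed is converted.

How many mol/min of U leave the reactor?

248 mol/min

M reacted = 0.715 × 694 = 496.2 mol/min; ν_M = −2, so ξ = 496.2/2 = 248.1 mol/min.
Outlet amounts (n = n₀ + ν ξ):
  Q: 1100 − 1(248.1) = 851.9
  M: 694 − 2(248.1) = 197.8
  R: 0 + 1(248.1) = 248.1
  U: 0 + 1(248.1) = 248.1
  V: 78.8 (inert)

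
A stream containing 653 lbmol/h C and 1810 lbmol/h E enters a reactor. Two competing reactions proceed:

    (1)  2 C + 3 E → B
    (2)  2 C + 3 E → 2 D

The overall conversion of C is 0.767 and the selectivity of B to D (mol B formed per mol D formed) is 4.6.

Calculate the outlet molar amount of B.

226 lbmol/h

Conversion of C: C consumed = 0.767 × 653 = 500.9 lbmol/h = 2ξ₁ + 2ξ₂.
Selectivity: 1ξ₁ / (2ξ₂) = 4.6 → ξ₁ = 9.2 ξ₂.
Substitute: (2·9.2 + 2) ξ₂ = 500.9 → ξ₂ = 24.55 lbmol/h, ξ₁ = 225.9 lbmol/h.
Outlet amounts (n = n₀ + Σ ν·ξ):
  C: 653 − 2(225.9) − 2(24.55) = 152.1
  E: 1810 − 3(225.9) − 3(24.55) = 1059
  B: 0 + 1(225.9) = 225.9
  D: 0 + 2(24.55) = 49.1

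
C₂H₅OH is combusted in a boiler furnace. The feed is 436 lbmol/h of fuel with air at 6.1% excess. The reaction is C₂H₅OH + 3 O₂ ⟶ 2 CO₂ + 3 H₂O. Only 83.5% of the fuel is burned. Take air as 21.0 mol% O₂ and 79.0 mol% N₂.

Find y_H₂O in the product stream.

Stoichiometric O₂ = 3 × 436 = 1308 lbmol/h; O₂ fed = 1308 × 1.061 = 1388 lbmol/h.
N₂ fed = 1388 × 79/21 = 5221 lbmol/h.
Fuel reacted = 0.835 × 436 → ξ = 364.1 lbmol/h.
Outlet (n = n₀ + ν ξ):
  C₂H₅OH: 436 − 1(364.1) = 71.94
  O₂: 1388 − 3(364.1) = 295.6
  N₂: 5221 (inert)
  CO₂: 0 + 2(364.1) = 728.1
  H₂O: 0 + 3(364.1) = 1092
Total out = 7409 lbmol/h; y_H₂O = 1092 / 7409 = 0.1474.

0.147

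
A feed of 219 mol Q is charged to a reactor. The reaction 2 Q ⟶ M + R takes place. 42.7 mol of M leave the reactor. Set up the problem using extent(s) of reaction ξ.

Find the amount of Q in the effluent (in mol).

For M: n = n₀ + 1ξ → 42.7 = 0 + 1ξ, giving ξ = 42.7 mol.
Outlet amounts (n = n₀ + ν ξ):
  Q: 219 − 2(42.7) = 133.6
  M: 0 + 1(42.7) = 42.7
  R: 0 + 1(42.7) = 42.7

134 mol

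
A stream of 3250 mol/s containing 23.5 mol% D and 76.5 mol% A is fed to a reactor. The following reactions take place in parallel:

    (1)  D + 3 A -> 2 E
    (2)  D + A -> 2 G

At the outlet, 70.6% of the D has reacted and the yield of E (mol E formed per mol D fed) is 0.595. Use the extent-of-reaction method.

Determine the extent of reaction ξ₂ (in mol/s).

Yield of E: 2ξ₁ / 763.8 = 0.595 → ξ₁ = 227.2 mol/s.
Conversion of D: 1ξ₁ + 1ξ₂ = 0.706 × 763.8 = 539.2 → ξ₂ = 312 mol/s.
Outlet amounts (n = n₀ + Σ ν·ξ):
  D: 763.8 − 1(227.2) − 1(312) = 224.5
  A: 2486 − 3(227.2) − 1(312) = 1493
  E: 0 + 2(227.2) = 454.4
  G: 0 + 2(312) = 624

ξ₂ = 312 mol/s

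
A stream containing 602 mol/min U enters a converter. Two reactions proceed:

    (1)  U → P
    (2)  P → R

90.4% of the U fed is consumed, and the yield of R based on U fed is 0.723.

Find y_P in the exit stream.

Conversion of U: U consumed = 1ξ₁ = 0.904 × 602 → ξ₁ = 544.2 mol/min.
Yield of R: 1ξ₂ / 602 = 0.723 → ξ₂ = 435.2 mol/min.
Outlet amounts (n = n₀ + Σ ν·ξ):
  U: 602 − 1(544.2) = 57.79
  P: 0 + 1(544.2) − 1(435.2) = 109
  R: 0 + 1(435.2) = 435.2
Total out = 602 mol/min; y_P = 109 / 602 = 0.181.

0.181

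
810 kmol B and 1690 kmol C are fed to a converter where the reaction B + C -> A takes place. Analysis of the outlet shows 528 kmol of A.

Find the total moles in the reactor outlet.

1970 kmol

For A: n = n₀ + 1ξ → 528 = 0 + 1ξ, giving ξ = 528 kmol.
Outlet amounts (n = n₀ + ν ξ):
  B: 810 − 1(528) = 282
  C: 1690 − 1(528) = 1162
  A: 0 + 1(528) = 528
Total out = 282 + 1162 + 528 = 1972 kmol.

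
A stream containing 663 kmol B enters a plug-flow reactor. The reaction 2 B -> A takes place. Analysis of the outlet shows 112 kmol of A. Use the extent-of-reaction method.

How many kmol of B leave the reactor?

439 kmol

For A: n = n₀ + 1ξ → 112 = 0 + 1ξ, giving ξ = 112 kmol.
Outlet amounts (n = n₀ + ν ξ):
  B: 663 − 2(112) = 439
  A: 0 + 1(112) = 112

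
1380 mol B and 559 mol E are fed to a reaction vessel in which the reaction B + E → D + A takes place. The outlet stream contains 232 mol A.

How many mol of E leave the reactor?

327 mol

For A: n = n₀ + 1ξ → 232 = 0 + 1ξ, giving ξ = 232 mol.
Outlet amounts (n = n₀ + ν ξ):
  B: 1380 − 1(232) = 1148
  E: 559 − 1(232) = 327
  D: 0 + 1(232) = 232
  A: 0 + 1(232) = 232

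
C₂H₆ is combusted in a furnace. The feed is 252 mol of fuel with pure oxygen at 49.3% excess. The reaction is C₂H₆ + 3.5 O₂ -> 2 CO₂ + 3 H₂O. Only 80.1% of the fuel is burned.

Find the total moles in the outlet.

Stoichiometric O₂ = 3.5 × 252 = 882 mol; O₂ fed = 882 × 1.493 = 1317 mol.
Fuel reacted = 0.801 × 252 → ξ = 201.9 mol.
Outlet (n = n₀ + ν ξ):
  C₂H₆: 252 − 1(201.9) = 50.15
  O₂: 1317 − 3.5(201.9) = 610.3
  CO₂: 0 + 2(201.9) = 403.7
  H₂O: 0 + 3(201.9) = 605.6
Total out = 50.15 + 610.3 + 403.7 + 605.6 = 1670 mol.

1670 mol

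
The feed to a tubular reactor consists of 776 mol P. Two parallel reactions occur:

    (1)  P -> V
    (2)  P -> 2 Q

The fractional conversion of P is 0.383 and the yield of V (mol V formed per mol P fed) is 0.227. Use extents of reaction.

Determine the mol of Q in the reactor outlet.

242 mol

Yield of V: 1ξ₁ / 776 = 0.227 → ξ₁ = 176.2 mol.
Conversion of P: 1ξ₁ + 1ξ₂ = 0.383 × 776 = 297.2 → ξ₂ = 121.1 mol.
Outlet amounts (n = n₀ + Σ ν·ξ):
  P: 776 − 1(176.2) − 1(121.1) = 478.8
  V: 0 + 1(176.2) = 176.2
  Q: 0 + 2(121.1) = 242.1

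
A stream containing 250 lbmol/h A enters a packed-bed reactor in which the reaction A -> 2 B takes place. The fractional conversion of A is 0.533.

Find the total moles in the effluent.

383 lbmol/h

A reacted = 0.533 × 250 = 133.2 lbmol/h; ν_A = −1, so ξ = 133.2/1 = 133.2 lbmol/h.
Outlet amounts (n = n₀ + ν ξ):
  A: 250 − 1(133.2) = 116.8
  B: 0 + 2(133.2) = 266.5
Total out = 116.8 + 266.5 = 383.2 lbmol/h.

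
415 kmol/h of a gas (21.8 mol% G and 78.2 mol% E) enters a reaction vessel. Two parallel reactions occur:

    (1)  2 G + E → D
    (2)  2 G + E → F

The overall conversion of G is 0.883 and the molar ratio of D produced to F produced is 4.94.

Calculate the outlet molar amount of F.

6.72 kmol/h

Conversion of G: G consumed = 0.883 × 90.47 = 79.89 kmol/h = 2ξ₁ + 2ξ₂.
Selectivity: 1ξ₁ / (1ξ₂) = 4.94 → ξ₁ = 4.94 ξ₂.
Substitute: (2·4.94 + 2) ξ₂ = 79.89 → ξ₂ = 6.724 kmol/h, ξ₁ = 33.22 kmol/h.
Outlet amounts (n = n₀ + Σ ν·ξ):
  G: 90.47 − 2(33.22) − 2(6.724) = 10.58
  E: 324.5 − 1(33.22) − 1(6.724) = 284.6
  D: 0 + 1(33.22) = 33.22
  F: 0 + 1(6.724) = 6.724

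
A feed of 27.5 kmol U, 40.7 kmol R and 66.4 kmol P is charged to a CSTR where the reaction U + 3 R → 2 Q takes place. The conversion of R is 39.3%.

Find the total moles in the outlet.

R reacted = 0.393 × 40.7 = 16 kmol; ν_R = −3, so ξ = 16/3 = 5.332 kmol.
Outlet amounts (n = n₀ + ν ξ):
  U: 27.5 − 1(5.332) = 22.17
  R: 40.7 − 3(5.332) = 24.7
  Q: 0 + 2(5.332) = 10.66
  P: 66.4 (inert)
Total out = 22.17 + 24.7 + 10.66 + 66.4 = 123.9 kmol.

124 kmol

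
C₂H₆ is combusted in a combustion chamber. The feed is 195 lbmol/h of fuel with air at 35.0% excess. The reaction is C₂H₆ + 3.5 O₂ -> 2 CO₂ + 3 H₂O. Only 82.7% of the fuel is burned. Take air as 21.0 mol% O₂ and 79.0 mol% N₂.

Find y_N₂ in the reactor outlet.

Stoichiometric O₂ = 3.5 × 195 = 682.5 lbmol/h; O₂ fed = 682.5 × 1.350 = 921.4 lbmol/h.
N₂ fed = 921.4 × 79/21 = 3466 lbmol/h.
Fuel reacted = 0.827 × 195 → ξ = 161.3 lbmol/h.
Outlet (n = n₀ + ν ξ):
  C₂H₆: 195 − 1(161.3) = 33.74
  O₂: 921.4 − 3.5(161.3) = 356.9
  N₂: 3466 (inert)
  CO₂: 0 + 2(161.3) = 322.5
  H₂O: 0 + 3(161.3) = 483.8
Total out = 4663 lbmol/h; y_N₂ = 3466 / 4663 = 0.7433.

0.743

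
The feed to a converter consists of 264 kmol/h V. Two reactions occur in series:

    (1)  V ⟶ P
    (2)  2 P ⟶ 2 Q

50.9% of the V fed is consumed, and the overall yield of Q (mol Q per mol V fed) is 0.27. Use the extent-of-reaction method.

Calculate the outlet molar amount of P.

Conversion of V: V consumed = 1ξ₁ = 0.509 × 264 → ξ₁ = 134.4 kmol/h.
Yield of Q: 2ξ₂ / 264 = 0.27 → ξ₂ = 35.64 kmol/h.
Outlet amounts (n = n₀ + Σ ν·ξ):
  V: 264 − 1(134.4) = 129.6
  P: 0 + 1(134.4) − 2(35.64) = 63.1
  Q: 0 + 2(35.64) = 71.28

63.1 kmol/h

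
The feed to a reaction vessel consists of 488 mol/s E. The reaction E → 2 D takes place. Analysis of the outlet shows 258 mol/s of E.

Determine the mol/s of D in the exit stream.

For E: n = n₀ − 1ξ → 258 = 488 − 1ξ, giving ξ = 230 mol/s.
Outlet amounts (n = n₀ + ν ξ):
  E: 488 − 1(230) = 258
  D: 0 + 2(230) = 460

460 mol/s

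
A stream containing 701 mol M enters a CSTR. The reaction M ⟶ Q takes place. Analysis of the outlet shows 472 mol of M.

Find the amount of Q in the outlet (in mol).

For M: n = n₀ − 1ξ → 472 = 701 − 1ξ, giving ξ = 229 mol.
Outlet amounts (n = n₀ + ν ξ):
  M: 701 − 1(229) = 472
  Q: 0 + 1(229) = 229

229 mol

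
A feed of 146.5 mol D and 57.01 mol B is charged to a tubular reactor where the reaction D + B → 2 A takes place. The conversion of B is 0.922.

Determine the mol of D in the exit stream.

93.9 mol

B reacted = 0.922 × 57.01 = 52.56 mol; ν_B = −1, so ξ = 52.56/1 = 52.56 mol.
Outlet amounts (n = n₀ + ν ξ):
  D: 146.5 − 1(52.56) = 93.94
  B: 57.01 − 1(52.56) = 4.447
  A: 0 + 2(52.56) = 105.1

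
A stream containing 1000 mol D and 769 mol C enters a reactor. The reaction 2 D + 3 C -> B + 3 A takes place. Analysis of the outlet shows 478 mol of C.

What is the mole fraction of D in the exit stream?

0.482

For C: n = n₀ − 3ξ → 478 = 769 − 3ξ, giving ξ = 97 mol.
Outlet amounts (n = n₀ + ν ξ):
  D: 1000 − 2(97) = 806
  C: 769 − 3(97) = 478
  B: 0 + 1(97) = 97
  A: 0 + 3(97) = 291
Total out = 1672 mol; y_D = 806 / 1672 = 0.4821.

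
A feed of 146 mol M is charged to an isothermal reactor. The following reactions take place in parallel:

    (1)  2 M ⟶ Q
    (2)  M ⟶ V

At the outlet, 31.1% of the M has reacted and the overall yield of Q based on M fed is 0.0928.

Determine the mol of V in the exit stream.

Yield of Q: 1ξ₁ / 146 = 0.0928 → ξ₁ = 13.55 mol.
Conversion of M: 2ξ₁ + 1ξ₂ = 0.311 × 146 = 45.41 → ξ₂ = 18.31 mol.
Outlet amounts (n = n₀ + Σ ν·ξ):
  M: 146 − 2(13.55) − 1(18.31) = 100.6
  Q: 0 + 1(13.55) = 13.55
  V: 0 + 1(18.31) = 18.31

18.3 mol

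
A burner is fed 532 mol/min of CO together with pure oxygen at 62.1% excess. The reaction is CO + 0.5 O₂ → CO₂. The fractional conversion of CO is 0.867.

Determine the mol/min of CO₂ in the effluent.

461 mol/min

Stoichiometric O₂ = 0.5 × 532 = 266 mol/min; O₂ fed = 266 × 1.621 = 431.2 mol/min.
Fuel reacted = 0.867 × 532 → ξ = 461.2 mol/min.
Outlet (n = n₀ + ν ξ):
  CO: 532 − 1(461.2) = 70.76
  O₂: 431.2 − 0.5(461.2) = 200.6
  CO₂: 0 + 1(461.2) = 461.2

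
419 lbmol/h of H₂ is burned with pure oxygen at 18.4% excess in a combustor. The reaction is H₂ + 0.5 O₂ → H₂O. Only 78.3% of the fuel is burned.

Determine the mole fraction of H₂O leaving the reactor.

Stoichiometric O₂ = 0.5 × 419 = 209.5 lbmol/h; O₂ fed = 209.5 × 1.184 = 248 lbmol/h.
Fuel reacted = 0.783 × 419 → ξ = 328.1 lbmol/h.
Outlet (n = n₀ + ν ξ):
  H₂: 419 − 1(328.1) = 90.92
  O₂: 248 − 0.5(328.1) = 84.01
  H₂O: 0 + 1(328.1) = 328.1
Total out = 503 lbmol/h; y_H₂O = 328.1 / 503 = 0.6522.

0.652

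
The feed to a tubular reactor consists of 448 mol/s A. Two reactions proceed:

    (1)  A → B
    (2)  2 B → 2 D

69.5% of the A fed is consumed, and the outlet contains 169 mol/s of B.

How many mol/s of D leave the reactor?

142 mol/s

Conversion of A: A consumed = 1ξ₁ = 0.695 × 448 → ξ₁ = 311.4 mol/s.
B balance: n_B = 0 + 1ξ₁ − 2ξ₂ = 169 → ξ₂ = (1·311.4 − 169)/2 = 71.18 mol/s.
Outlet amounts (n = n₀ + Σ ν·ξ):
  A: 448 − 1(311.4) = 136.6
  B: 0 + 1(311.4) − 2(71.18) = 169
  D: 0 + 2(71.18) = 142.4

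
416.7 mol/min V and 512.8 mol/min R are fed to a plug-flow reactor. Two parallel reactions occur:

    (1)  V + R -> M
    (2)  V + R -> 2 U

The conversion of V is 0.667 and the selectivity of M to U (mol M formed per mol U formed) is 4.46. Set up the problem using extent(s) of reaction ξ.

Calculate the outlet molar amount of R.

Conversion of V: V consumed = 0.667 × 416.7 = 277.9 mol/min = 1ξ₁ + 1ξ₂.
Selectivity: 1ξ₁ / (2ξ₂) = 4.46 → ξ₁ = 8.92 ξ₂.
Substitute: (1·8.92 + 1) ξ₂ = 277.9 → ξ₂ = 28.02 mol/min, ξ₁ = 249.9 mol/min.
Outlet amounts (n = n₀ + Σ ν·ξ):
  V: 416.7 − 1(249.9) − 1(28.02) = 138.8
  R: 512.8 − 1(249.9) − 1(28.02) = 234.9
  M: 0 + 1(249.9) = 249.9
  U: 0 + 2(28.02) = 56.04

235 mol/min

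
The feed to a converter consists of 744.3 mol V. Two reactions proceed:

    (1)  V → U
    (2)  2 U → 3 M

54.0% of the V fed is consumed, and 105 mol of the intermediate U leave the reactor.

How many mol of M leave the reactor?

Conversion of V: V consumed = 1ξ₁ = 0.54 × 744.3 → ξ₁ = 401.9 mol.
U balance: n_U = 0 + 1ξ₁ − 2ξ₂ = 105 → ξ₂ = (1·401.9 − 105)/2 = 148.5 mol.
Outlet amounts (n = n₀ + Σ ν·ξ):
  V: 744.3 − 1(401.9) = 342.4
  U: 0 + 1(401.9) − 2(148.5) = 105
  M: 0 + 3(148.5) = 445.4

445 mol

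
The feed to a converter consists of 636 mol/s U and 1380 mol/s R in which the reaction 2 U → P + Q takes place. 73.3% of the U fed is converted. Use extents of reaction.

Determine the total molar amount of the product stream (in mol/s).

U reacted = 0.733 × 636 = 466.2 mol/s; ν_U = −2, so ξ = 466.2/2 = 233.1 mol/s.
Outlet amounts (n = n₀ + ν ξ):
  U: 636 − 2(233.1) = 169.8
  P: 0 + 1(233.1) = 233.1
  Q: 0 + 1(233.1) = 233.1
  R: 1380 (inert)
Total out = 169.8 + 233.1 + 233.1 + 1380 = 2016 mol/s.

2020 mol/s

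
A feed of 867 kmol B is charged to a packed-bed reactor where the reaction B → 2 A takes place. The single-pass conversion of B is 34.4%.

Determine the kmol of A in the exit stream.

B reacted = 0.344 × 867 = 298.2 kmol; ν_B = −1, so ξ = 298.2/1 = 298.2 kmol.
Outlet amounts (n = n₀ + ν ξ):
  B: 867 − 1(298.2) = 568.8
  A: 0 + 2(298.2) = 596.5

596 kmol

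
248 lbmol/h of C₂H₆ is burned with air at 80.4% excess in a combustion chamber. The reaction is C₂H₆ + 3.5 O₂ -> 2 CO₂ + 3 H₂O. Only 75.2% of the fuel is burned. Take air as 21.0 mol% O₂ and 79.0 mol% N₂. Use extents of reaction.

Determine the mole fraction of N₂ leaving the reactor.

Stoichiometric O₂ = 3.5 × 248 = 868 lbmol/h; O₂ fed = 868 × 1.804 = 1566 lbmol/h.
N₂ fed = 1566 × 79/21 = 5891 lbmol/h.
Fuel reacted = 0.752 × 248 → ξ = 186.5 lbmol/h.
Outlet (n = n₀ + ν ξ):
  C₂H₆: 248 − 1(186.5) = 61.5
  O₂: 1566 − 3.5(186.5) = 913.1
  N₂: 5891 (inert)
  CO₂: 0 + 2(186.5) = 373
  H₂O: 0 + 3(186.5) = 559.5
Total out = 7798 lbmol/h; y_N₂ = 5891 / 7798 = 0.7554.

0.755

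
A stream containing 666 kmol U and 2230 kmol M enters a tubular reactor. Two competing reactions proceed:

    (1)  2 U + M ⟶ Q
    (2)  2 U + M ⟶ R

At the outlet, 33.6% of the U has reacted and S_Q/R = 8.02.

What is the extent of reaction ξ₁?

Conversion of U: U consumed = 0.336 × 666 = 223.8 kmol = 2ξ₁ + 2ξ₂.
Selectivity: 1ξ₁ / (1ξ₂) = 8.02 → ξ₁ = 8.02 ξ₂.
Substitute: (2·8.02 + 2) ξ₂ = 223.8 → ξ₂ = 12.4 kmol, ξ₁ = 99.48 kmol.
Outlet amounts (n = n₀ + Σ ν·ξ):
  U: 666 − 2(99.48) − 2(12.4) = 442.2
  M: 2230 − 1(99.48) − 1(12.4) = 2118
  Q: 0 + 1(99.48) = 99.48
  R: 0 + 1(12.4) = 12.4

ξ₁ = 99.5 kmol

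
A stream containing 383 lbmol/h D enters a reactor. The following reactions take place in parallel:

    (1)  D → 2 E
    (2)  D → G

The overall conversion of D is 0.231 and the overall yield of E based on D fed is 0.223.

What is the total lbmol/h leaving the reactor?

Yield of E: 2ξ₁ / 383 = 0.223 → ξ₁ = 42.7 lbmol/h.
Conversion of D: 1ξ₁ + 1ξ₂ = 0.231 × 383 = 88.47 → ξ₂ = 45.77 lbmol/h.
Outlet amounts (n = n₀ + Σ ν·ξ):
  D: 383 − 1(42.7) − 1(45.77) = 294.5
  E: 0 + 2(42.7) = 85.41
  G: 0 + 1(45.77) = 45.77
Total out = 294.5 + 85.41 + 45.77 = 425.7 lbmol/h.

426 lbmol/h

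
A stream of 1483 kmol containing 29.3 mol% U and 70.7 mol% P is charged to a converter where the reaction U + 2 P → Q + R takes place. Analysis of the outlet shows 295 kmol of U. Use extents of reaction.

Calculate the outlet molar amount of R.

140 kmol

For U: n = n₀ − 1ξ → 295 = 434.5 − 1ξ, giving ξ = 139.5 kmol.
Outlet amounts (n = n₀ + ν ξ):
  U: 434.5 − 1(139.5) = 295
  P: 1048 − 2(139.5) = 769.4
  Q: 0 + 1(139.5) = 139.5
  R: 0 + 1(139.5) = 139.5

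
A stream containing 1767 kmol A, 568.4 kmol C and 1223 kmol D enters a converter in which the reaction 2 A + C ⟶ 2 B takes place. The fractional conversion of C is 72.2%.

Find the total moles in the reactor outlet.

C reacted = 0.722 × 568.4 = 410.4 kmol; ν_C = −1, so ξ = 410.4/1 = 410.4 kmol.
Outlet amounts (n = n₀ + ν ξ):
  A: 1767 − 2(410.4) = 946.2
  C: 568.4 − 1(410.4) = 158
  B: 0 + 2(410.4) = 820.8
  D: 1223 (inert)
Total out = 946.2 + 158 + 820.8 + 1223 = 3148 kmol.

3150 kmol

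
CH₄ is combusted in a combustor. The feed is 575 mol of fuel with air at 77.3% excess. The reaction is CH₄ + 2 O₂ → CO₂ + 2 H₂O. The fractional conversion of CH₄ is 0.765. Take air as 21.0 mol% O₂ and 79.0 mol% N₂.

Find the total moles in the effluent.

10300 mol

Stoichiometric O₂ = 2 × 575 = 1150 mol; O₂ fed = 1150 × 1.773 = 2039 mol.
N₂ fed = 2039 × 79/21 = 7670 mol.
Fuel reacted = 0.765 × 575 → ξ = 439.9 mol.
Outlet (n = n₀ + ν ξ):
  CH₄: 575 − 1(439.9) = 135.1
  O₂: 2039 − 2(439.9) = 1159
  N₂: 7670 (inert)
  CO₂: 0 + 1(439.9) = 439.9
  H₂O: 0 + 2(439.9) = 879.8
Total out = 135.1 + 1159 + 7670 + 439.9 + 879.8 = 10280 mol.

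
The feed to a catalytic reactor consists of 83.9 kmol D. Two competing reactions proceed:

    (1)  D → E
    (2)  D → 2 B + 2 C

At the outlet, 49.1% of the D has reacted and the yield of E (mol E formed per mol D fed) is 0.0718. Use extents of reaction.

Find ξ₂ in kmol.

ξ₂ = 35.2 kmol

Yield of E: 1ξ₁ / 83.9 = 0.0718 → ξ₁ = 6.024 kmol.
Conversion of D: 1ξ₁ + 1ξ₂ = 0.491 × 83.9 = 41.19 → ξ₂ = 35.17 kmol.
Outlet amounts (n = n₀ + Σ ν·ξ):
  D: 83.9 − 1(6.024) − 1(35.17) = 42.71
  E: 0 + 1(6.024) = 6.024
  B: 0 + 2(35.17) = 70.34
  C: 0 + 2(35.17) = 70.34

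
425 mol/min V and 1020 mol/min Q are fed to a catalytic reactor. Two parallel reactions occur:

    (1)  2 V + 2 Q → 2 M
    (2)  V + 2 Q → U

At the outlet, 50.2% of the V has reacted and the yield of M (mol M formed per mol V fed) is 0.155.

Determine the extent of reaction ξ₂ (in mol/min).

Yield of M: 2ξ₁ / 425 = 0.155 → ξ₁ = 32.94 mol/min.
Conversion of V: 2ξ₁ + 1ξ₂ = 0.502 × 425 = 213.3 → ξ₂ = 147.5 mol/min.
Outlet amounts (n = n₀ + Σ ν·ξ):
  V: 425 − 2(32.94) − 1(147.5) = 211.7
  Q: 1020 − 2(32.94) − 2(147.5) = 659.2
  M: 0 + 2(32.94) = 65.88
  U: 0 + 1(147.5) = 147.5

ξ₂ = 147 mol/min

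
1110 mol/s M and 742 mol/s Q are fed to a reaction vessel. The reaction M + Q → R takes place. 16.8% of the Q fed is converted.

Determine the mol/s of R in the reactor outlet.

125 mol/s

Q reacted = 0.168 × 742 = 124.7 mol/s; ν_Q = −1, so ξ = 124.7/1 = 124.7 mol/s.
Outlet amounts (n = n₀ + ν ξ):
  M: 1110 − 1(124.7) = 985.3
  Q: 742 − 1(124.7) = 617.3
  R: 0 + 1(124.7) = 124.7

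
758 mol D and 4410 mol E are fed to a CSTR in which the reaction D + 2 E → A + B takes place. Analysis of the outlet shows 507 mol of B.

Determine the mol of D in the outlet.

For B: n = n₀ + 1ξ → 507 = 0 + 1ξ, giving ξ = 507 mol.
Outlet amounts (n = n₀ + ν ξ):
  D: 758 − 1(507) = 251
  E: 4410 − 2(507) = 3396
  A: 0 + 1(507) = 507
  B: 0 + 1(507) = 507

251 mol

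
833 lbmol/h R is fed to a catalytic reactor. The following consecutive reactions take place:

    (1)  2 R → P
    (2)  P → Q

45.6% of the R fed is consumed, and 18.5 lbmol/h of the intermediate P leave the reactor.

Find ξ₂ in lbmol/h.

ξ₂ = 171 lbmol/h

Conversion of R: R consumed = 2ξ₁ = 0.456 × 833 → ξ₁ = 189.9 lbmol/h.
P balance: n_P = 0 + 1ξ₁ − 1ξ₂ = 18.5 → ξ₂ = (1·189.9 − 18.5)/1 = 171.4 lbmol/h.
Outlet amounts (n = n₀ + Σ ν·ξ):
  R: 833 − 2(189.9) = 453.2
  P: 0 + 1(189.9) − 1(171.4) = 18.5
  Q: 0 + 1(171.4) = 171.4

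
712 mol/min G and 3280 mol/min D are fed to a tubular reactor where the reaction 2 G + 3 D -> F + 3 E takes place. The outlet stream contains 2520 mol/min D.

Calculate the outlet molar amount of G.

205 mol/min

For D: n = n₀ − 3ξ → 2520 = 3280 − 3ξ, giving ξ = 253.3 mol/min.
Outlet amounts (n = n₀ + ν ξ):
  G: 712 − 2(253.3) = 205.3
  D: 3280 − 3(253.3) = 2520
  F: 0 + 1(253.3) = 253.3
  E: 0 + 3(253.3) = 760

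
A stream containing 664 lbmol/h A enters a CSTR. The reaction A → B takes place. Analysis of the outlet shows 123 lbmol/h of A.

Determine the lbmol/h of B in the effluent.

For A: n = n₀ − 1ξ → 123 = 664 − 1ξ, giving ξ = 541 lbmol/h.
Outlet amounts (n = n₀ + ν ξ):
  A: 664 − 1(541) = 123
  B: 0 + 1(541) = 541

541 lbmol/h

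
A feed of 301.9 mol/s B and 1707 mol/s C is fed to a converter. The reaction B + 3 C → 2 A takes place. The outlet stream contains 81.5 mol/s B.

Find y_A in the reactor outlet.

0.281

For B: n = n₀ − 1ξ → 81.5 = 301.9 − 1ξ, giving ξ = 220.4 mol/s.
Outlet amounts (n = n₀ + ν ξ):
  B: 301.9 − 1(220.4) = 81.5
  C: 1707 − 3(220.4) = 1046
  A: 0 + 2(220.4) = 440.8
Total out = 1568 mol/s; y_A = 440.8 / 1568 = 0.2811.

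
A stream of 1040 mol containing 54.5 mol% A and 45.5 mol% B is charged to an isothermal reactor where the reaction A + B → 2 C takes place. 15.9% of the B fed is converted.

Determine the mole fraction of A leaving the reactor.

B reacted = 0.159 × 473.2 = 75.24 mol; ν_B = −1, so ξ = 75.24/1 = 75.24 mol.
Outlet amounts (n = n₀ + ν ξ):
  A: 566.8 − 1(75.24) = 491.6
  B: 473.2 − 1(75.24) = 398
  C: 0 + 2(75.24) = 150.5
Total out = 1040 mol; y_A = 491.6 / 1040 = 0.4727.

0.473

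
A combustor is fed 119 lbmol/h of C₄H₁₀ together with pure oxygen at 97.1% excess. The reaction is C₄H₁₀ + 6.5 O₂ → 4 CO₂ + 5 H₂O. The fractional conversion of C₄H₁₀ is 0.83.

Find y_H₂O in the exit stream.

Stoichiometric O₂ = 6.5 × 119 = 773.5 lbmol/h; O₂ fed = 773.5 × 1.971 = 1525 lbmol/h.
Fuel reacted = 0.83 × 119 → ξ = 98.77 lbmol/h.
Outlet (n = n₀ + ν ξ):
  C₄H₁₀: 119 − 1(98.77) = 20.23
  O₂: 1525 − 6.5(98.77) = 882.6
  CO₂: 0 + 4(98.77) = 395.1
  H₂O: 0 + 5(98.77) = 493.8
Total out = 1792 lbmol/h; y_H₂O = 493.8 / 1792 = 0.2756.

0.276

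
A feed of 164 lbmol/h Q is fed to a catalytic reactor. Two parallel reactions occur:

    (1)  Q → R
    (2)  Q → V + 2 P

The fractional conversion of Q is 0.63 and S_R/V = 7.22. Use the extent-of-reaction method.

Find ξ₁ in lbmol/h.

Conversion of Q: Q consumed = 0.63 × 164 = 103.3 lbmol/h = 1ξ₁ + 1ξ₂.
Selectivity: 1ξ₁ / (1ξ₂) = 7.22 → ξ₁ = 7.22 ξ₂.
Substitute: (1·7.22 + 1) ξ₂ = 103.3 → ξ₂ = 12.57 lbmol/h, ξ₁ = 90.75 lbmol/h.
Outlet amounts (n = n₀ + Σ ν·ξ):
  Q: 164 − 1(90.75) − 1(12.57) = 60.68
  R: 0 + 1(90.75) = 90.75
  V: 0 + 1(12.57) = 12.57
  P: 0 + 2(12.57) = 25.14

ξ₁ = 90.8 lbmol/h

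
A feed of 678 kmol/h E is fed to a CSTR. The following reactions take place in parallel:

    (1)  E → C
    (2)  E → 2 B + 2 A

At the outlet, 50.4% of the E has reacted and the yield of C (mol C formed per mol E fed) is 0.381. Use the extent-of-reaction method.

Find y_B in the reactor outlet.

0.18

Yield of C: 1ξ₁ / 678 = 0.381 → ξ₁ = 258.3 kmol/h.
Conversion of E: 1ξ₁ + 1ξ₂ = 0.504 × 678 = 341.7 → ξ₂ = 83.39 kmol/h.
Outlet amounts (n = n₀ + Σ ν·ξ):
  E: 678 − 1(258.3) − 1(83.39) = 336.3
  C: 0 + 1(258.3) = 258.3
  B: 0 + 2(83.39) = 166.8
  A: 0 + 2(83.39) = 166.8
Total out = 928.2 kmol/h; y_B = 166.8 / 928.2 = 0.1797.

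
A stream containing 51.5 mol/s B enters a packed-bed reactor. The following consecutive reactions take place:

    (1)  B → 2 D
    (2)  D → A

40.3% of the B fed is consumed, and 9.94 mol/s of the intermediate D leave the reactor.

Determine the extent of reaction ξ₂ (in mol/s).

Conversion of B: B consumed = 1ξ₁ = 0.403 × 51.5 → ξ₁ = 20.75 mol/s.
D balance: n_D = 0 + 2ξ₁ − 1ξ₂ = 9.94 → ξ₂ = (2·20.75 − 9.94)/1 = 31.57 mol/s.
Outlet amounts (n = n₀ + Σ ν·ξ):
  B: 51.5 − 1(20.75) = 30.75
  D: 0 + 2(20.75) − 1(31.57) = 9.94
  A: 0 + 1(31.57) = 31.57

ξ₂ = 31.6 mol/s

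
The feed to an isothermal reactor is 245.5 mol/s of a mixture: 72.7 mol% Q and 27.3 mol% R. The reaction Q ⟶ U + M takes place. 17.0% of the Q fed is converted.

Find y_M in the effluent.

0.11

Q reacted = 0.17 × 178.5 = 30.34 mol/s; ν_Q = −1, so ξ = 30.34/1 = 30.34 mol/s.
Outlet amounts (n = n₀ + ν ξ):
  Q: 178.5 − 1(30.34) = 148.1
  U: 0 + 1(30.34) = 30.34
  M: 0 + 1(30.34) = 30.34
  R: 67.02 (inert)
Total out = 275.8 mol/s; y_M = 30.34 / 275.8 = 0.11.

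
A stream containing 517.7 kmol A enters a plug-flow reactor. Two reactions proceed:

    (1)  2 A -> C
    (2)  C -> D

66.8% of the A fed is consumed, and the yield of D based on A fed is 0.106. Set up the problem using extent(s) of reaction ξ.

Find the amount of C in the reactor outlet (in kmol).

Conversion of A: A consumed = 2ξ₁ = 0.668 × 517.7 → ξ₁ = 172.9 kmol.
Yield of D: 1ξ₂ / 517.7 = 0.106 → ξ₂ = 54.88 kmol.
Outlet amounts (n = n₀ + Σ ν·ξ):
  A: 517.7 − 2(172.9) = 171.9
  C: 0 + 1(172.9) − 1(54.88) = 118
  D: 0 + 1(54.88) = 54.88

118 kmol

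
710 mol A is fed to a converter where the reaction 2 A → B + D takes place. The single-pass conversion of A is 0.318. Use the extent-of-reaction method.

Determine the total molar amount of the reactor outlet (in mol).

A reacted = 0.318 × 710 = 225.8 mol; ν_A = −2, so ξ = 225.8/2 = 112.9 mol.
Outlet amounts (n = n₀ + ν ξ):
  A: 710 − 2(112.9) = 484.2
  B: 0 + 1(112.9) = 112.9
  D: 0 + 1(112.9) = 112.9
Total out = 484.2 + 112.9 + 112.9 = 710 mol.

710 mol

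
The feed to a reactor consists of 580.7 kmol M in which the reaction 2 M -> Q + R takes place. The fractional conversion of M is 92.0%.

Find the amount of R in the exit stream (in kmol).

267 kmol

M reacted = 0.92 × 580.7 = 534.2 kmol; ν_M = −2, so ξ = 534.2/2 = 267.1 kmol.
Outlet amounts (n = n₀ + ν ξ):
  M: 580.7 − 2(267.1) = 46.46
  Q: 0 + 1(267.1) = 267.1
  R: 0 + 1(267.1) = 267.1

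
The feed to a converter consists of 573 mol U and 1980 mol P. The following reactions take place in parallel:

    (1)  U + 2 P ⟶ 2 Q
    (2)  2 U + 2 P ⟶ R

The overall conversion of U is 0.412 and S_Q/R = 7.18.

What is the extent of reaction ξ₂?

Conversion of U: U consumed = 0.412 × 573 = 236.1 mol = 1ξ₁ + 2ξ₂.
Selectivity: 2ξ₁ / (1ξ₂) = 7.18 → ξ₁ = 3.59 ξ₂.
Substitute: (1·3.59 + 2) ξ₂ = 236.1 → ξ₂ = 42.23 mol, ξ₁ = 151.6 mol.
Outlet amounts (n = n₀ + Σ ν·ξ):
  U: 573 − 1(151.6) − 2(42.23) = 336.9
  P: 1980 − 2(151.6) − 2(42.23) = 1592
  Q: 0 + 2(151.6) = 303.2
  R: 0 + 1(42.23) = 42.23

ξ₂ = 42.2 mol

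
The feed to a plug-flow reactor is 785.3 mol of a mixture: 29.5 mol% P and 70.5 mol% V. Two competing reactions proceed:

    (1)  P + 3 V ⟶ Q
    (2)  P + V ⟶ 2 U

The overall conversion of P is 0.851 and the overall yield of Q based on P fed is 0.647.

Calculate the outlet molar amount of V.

Yield of Q: 1ξ₁ / 231.7 = 0.647 → ξ₁ = 149.9 mol.
Conversion of P: 1ξ₁ + 1ξ₂ = 0.851 × 231.7 = 197.1 → ξ₂ = 47.26 mol.
Outlet amounts (n = n₀ + Σ ν·ξ):
  P: 231.7 − 1(149.9) − 1(47.26) = 34.52
  V: 553.6 − 3(149.9) − 1(47.26) = 56.72
  Q: 0 + 1(149.9) = 149.9
  U: 0 + 2(47.26) = 94.52

56.7 mol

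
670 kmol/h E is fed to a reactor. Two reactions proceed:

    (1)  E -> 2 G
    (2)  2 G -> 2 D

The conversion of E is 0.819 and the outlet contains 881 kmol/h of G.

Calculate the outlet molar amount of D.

216 kmol/h

Conversion of E: E consumed = 1ξ₁ = 0.819 × 670 → ξ₁ = 548.7 kmol/h.
G balance: n_G = 0 + 2ξ₁ − 2ξ₂ = 881 → ξ₂ = (2·548.7 − 881)/2 = 108.2 kmol/h.
Outlet amounts (n = n₀ + Σ ν·ξ):
  E: 670 − 1(548.7) = 121.3
  G: 0 + 2(548.7) − 2(108.2) = 881
  D: 0 + 2(108.2) = 216.5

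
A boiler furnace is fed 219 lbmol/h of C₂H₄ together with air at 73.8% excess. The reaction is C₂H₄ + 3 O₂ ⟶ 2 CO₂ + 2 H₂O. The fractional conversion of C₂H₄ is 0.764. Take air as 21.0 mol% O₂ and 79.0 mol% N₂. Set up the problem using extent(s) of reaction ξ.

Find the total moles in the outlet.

Stoichiometric O₂ = 3 × 219 = 657 lbmol/h; O₂ fed = 657 × 1.738 = 1142 lbmol/h.
N₂ fed = 1142 × 79/21 = 4296 lbmol/h.
Fuel reacted = 0.764 × 219 → ξ = 167.3 lbmol/h.
Outlet (n = n₀ + ν ξ):
  C₂H₄: 219 − 1(167.3) = 51.68
  O₂: 1142 − 3(167.3) = 639.9
  N₂: 4296 (inert)
  CO₂: 0 + 2(167.3) = 334.6
  H₂O: 0 + 2(167.3) = 334.6
Total out = 51.68 + 639.9 + 4296 + 334.6 + 334.6 = 5656 lbmol/h.

5660 lbmol/h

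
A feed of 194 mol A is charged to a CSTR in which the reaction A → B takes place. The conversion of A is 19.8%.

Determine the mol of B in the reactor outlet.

38.4 mol

A reacted = 0.198 × 194 = 38.41 mol; ν_A = −1, so ξ = 38.41/1 = 38.41 mol.
Outlet amounts (n = n₀ + ν ξ):
  A: 194 − 1(38.41) = 155.6
  B: 0 + 1(38.41) = 38.41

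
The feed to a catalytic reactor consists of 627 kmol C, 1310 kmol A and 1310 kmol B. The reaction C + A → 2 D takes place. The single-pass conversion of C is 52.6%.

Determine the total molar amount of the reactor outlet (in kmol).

3250 kmol

C reacted = 0.526 × 627 = 329.8 kmol; ν_C = −1, so ξ = 329.8/1 = 329.8 kmol.
Outlet amounts (n = n₀ + ν ξ):
  C: 627 − 1(329.8) = 297.2
  A: 1310 − 1(329.8) = 980.2
  D: 0 + 2(329.8) = 659.6
  B: 1310 (inert)
Total out = 297.2 + 980.2 + 659.6 + 1310 = 3247 kmol.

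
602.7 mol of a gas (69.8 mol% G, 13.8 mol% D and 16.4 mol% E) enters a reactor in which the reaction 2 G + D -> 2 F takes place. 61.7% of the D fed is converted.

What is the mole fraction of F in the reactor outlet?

0.186

D reacted = 0.617 × 83.17 = 51.32 mol; ν_D = −1, so ξ = 51.32/1 = 51.32 mol.
Outlet amounts (n = n₀ + ν ξ):
  G: 420.7 − 2(51.32) = 318
  D: 83.17 − 1(51.32) = 31.86
  F: 0 + 2(51.32) = 102.6
  E: 98.84 (inert)
Total out = 551.4 mol; y_F = 102.6 / 551.4 = 0.1861.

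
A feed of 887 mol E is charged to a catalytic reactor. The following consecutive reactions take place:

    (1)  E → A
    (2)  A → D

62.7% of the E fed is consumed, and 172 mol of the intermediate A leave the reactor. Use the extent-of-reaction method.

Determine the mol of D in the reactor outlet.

Conversion of E: E consumed = 1ξ₁ = 0.627 × 887 → ξ₁ = 556.1 mol.
A balance: n_A = 0 + 1ξ₁ − 1ξ₂ = 172 → ξ₂ = (1·556.1 − 172)/1 = 384.1 mol.
Outlet amounts (n = n₀ + Σ ν·ξ):
  E: 887 − 1(556.1) = 330.9
  A: 0 + 1(556.1) − 1(384.1) = 172
  D: 0 + 1(384.1) = 384.1

384 mol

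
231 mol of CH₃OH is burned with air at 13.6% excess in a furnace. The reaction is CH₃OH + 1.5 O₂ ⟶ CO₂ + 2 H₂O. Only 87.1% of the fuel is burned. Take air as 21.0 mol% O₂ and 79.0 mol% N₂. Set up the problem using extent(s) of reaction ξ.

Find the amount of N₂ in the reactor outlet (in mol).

Stoichiometric O₂ = 1.5 × 231 = 346.5 mol; O₂ fed = 346.5 × 1.136 = 393.6 mol.
N₂ fed = 393.6 × 79/21 = 1481 mol.
Fuel reacted = 0.871 × 231 → ξ = 201.2 mol.
Outlet (n = n₀ + ν ξ):
  CH₃OH: 231 − 1(201.2) = 29.8
  O₂: 393.6 − 1.5(201.2) = 91.82
  N₂: 1481 (inert)
  CO₂: 0 + 1(201.2) = 201.2
  H₂O: 0 + 2(201.2) = 402.4

1480 mol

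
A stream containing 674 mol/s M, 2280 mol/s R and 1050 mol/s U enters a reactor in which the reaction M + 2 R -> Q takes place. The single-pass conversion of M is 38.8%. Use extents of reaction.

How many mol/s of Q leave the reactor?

262 mol/s

M reacted = 0.388 × 674 = 261.5 mol/s; ν_M = −1, so ξ = 261.5/1 = 261.5 mol/s.
Outlet amounts (n = n₀ + ν ξ):
  M: 674 − 1(261.5) = 412.5
  R: 2280 − 2(261.5) = 1757
  Q: 0 + 1(261.5) = 261.5
  U: 1050 (inert)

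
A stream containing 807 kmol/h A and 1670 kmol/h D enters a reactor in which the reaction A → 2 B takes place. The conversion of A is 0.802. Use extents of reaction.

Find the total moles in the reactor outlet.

A reacted = 0.802 × 807 = 647.2 kmol/h; ν_A = −1, so ξ = 647.2/1 = 647.2 kmol/h.
Outlet amounts (n = n₀ + ν ξ):
  A: 807 − 1(647.2) = 159.8
  B: 0 + 2(647.2) = 1294
  D: 1670 (inert)
Total out = 159.8 + 1294 + 1670 = 3124 kmol/h.

3120 kmol/h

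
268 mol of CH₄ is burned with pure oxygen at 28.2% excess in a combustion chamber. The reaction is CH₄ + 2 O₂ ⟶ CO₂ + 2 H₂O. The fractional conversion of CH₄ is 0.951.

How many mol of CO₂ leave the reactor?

255 mol

Stoichiometric O₂ = 2 × 268 = 536 mol; O₂ fed = 536 × 1.282 = 687.2 mol.
Fuel reacted = 0.951 × 268 → ξ = 254.9 mol.
Outlet (n = n₀ + ν ξ):
  CH₄: 268 − 1(254.9) = 13.13
  O₂: 687.2 − 2(254.9) = 177.4
  CO₂: 0 + 1(254.9) = 254.9
  H₂O: 0 + 2(254.9) = 509.7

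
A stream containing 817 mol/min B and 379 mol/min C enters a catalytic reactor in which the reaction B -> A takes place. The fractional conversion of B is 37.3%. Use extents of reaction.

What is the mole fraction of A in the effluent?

B reacted = 0.373 × 817 = 304.7 mol/min; ν_B = −1, so ξ = 304.7/1 = 304.7 mol/min.
Outlet amounts (n = n₀ + ν ξ):
  B: 817 − 1(304.7) = 512.3
  A: 0 + 1(304.7) = 304.7
  C: 379 (inert)
Total out = 1196 mol/min; y_A = 304.7 / 1196 = 0.2548.

0.255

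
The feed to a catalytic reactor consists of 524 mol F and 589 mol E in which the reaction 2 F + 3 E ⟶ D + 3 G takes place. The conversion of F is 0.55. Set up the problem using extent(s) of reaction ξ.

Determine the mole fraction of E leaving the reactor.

F reacted = 0.55 × 524 = 288.2 mol; ν_F = −2, so ξ = 288.2/2 = 144.1 mol.
Outlet amounts (n = n₀ + ν ξ):
  F: 524 − 2(144.1) = 235.8
  E: 589 − 3(144.1) = 156.7
  D: 0 + 1(144.1) = 144.1
  G: 0 + 3(144.1) = 432.3
Total out = 968.9 mol; y_E = 156.7 / 968.9 = 0.1617.

0.162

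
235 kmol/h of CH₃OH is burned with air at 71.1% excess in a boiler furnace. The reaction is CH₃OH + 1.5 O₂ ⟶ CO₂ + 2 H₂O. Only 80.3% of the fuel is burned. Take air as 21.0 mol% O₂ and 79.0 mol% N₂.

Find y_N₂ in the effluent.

0.709

Stoichiometric O₂ = 1.5 × 235 = 352.5 kmol/h; O₂ fed = 352.5 × 1.711 = 603.1 kmol/h.
N₂ fed = 603.1 × 79/21 = 2269 kmol/h.
Fuel reacted = 0.803 × 235 → ξ = 188.7 kmol/h.
Outlet (n = n₀ + ν ξ):
  CH₃OH: 235 − 1(188.7) = 46.29
  O₂: 603.1 − 1.5(188.7) = 320.1
  N₂: 2269 (inert)
  CO₂: 0 + 1(188.7) = 188.7
  H₂O: 0 + 2(188.7) = 377.4
Total out = 3201 kmol/h; y_N₂ = 2269 / 3201 = 0.7087.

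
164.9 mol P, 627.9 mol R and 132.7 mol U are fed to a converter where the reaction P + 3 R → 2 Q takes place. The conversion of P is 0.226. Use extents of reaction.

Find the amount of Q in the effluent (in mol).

P reacted = 0.226 × 164.9 = 37.27 mol; ν_P = −1, so ξ = 37.27/1 = 37.27 mol.
Outlet amounts (n = n₀ + ν ξ):
  P: 164.9 − 1(37.27) = 127.6
  R: 627.9 − 3(37.27) = 516.1
  Q: 0 + 2(37.27) = 74.53
  U: 132.7 (inert)

74.5 mol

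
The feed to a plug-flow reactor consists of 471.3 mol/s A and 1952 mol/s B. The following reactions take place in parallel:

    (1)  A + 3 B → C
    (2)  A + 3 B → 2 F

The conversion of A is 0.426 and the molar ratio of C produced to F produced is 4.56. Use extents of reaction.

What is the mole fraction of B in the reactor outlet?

0.733

Conversion of A: A consumed = 0.426 × 471.3 = 200.8 mol/s = 1ξ₁ + 1ξ₂.
Selectivity: 1ξ₁ / (2ξ₂) = 4.56 → ξ₁ = 9.12 ξ₂.
Substitute: (1·9.12 + 1) ξ₂ = 200.8 → ξ₂ = 19.84 mol/s, ξ₁ = 180.9 mol/s.
Outlet amounts (n = n₀ + Σ ν·ξ):
  A: 471.3 − 1(180.9) − 1(19.84) = 270.5
  B: 1952 − 3(180.9) − 3(19.84) = 1350
  C: 0 + 1(180.9) = 180.9
  F: 0 + 2(19.84) = 39.68
Total out = 1841 mol/s; y_B = 1350 / 1841 = 0.7332.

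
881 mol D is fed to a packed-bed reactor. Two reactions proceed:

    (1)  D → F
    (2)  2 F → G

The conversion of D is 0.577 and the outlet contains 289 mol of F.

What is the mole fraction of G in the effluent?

Conversion of D: D consumed = 1ξ₁ = 0.577 × 881 → ξ₁ = 508.3 mol.
F balance: n_F = 0 + 1ξ₁ − 2ξ₂ = 289 → ξ₂ = (1·508.3 − 289)/2 = 109.7 mol.
Outlet amounts (n = n₀ + Σ ν·ξ):
  D: 881 − 1(508.3) = 372.7
  F: 0 + 1(508.3) − 2(109.7) = 289
  G: 0 + 1(109.7) = 109.7
Total out = 771.3 mol; y_G = 109.7 / 771.3 = 0.1422.

0.142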